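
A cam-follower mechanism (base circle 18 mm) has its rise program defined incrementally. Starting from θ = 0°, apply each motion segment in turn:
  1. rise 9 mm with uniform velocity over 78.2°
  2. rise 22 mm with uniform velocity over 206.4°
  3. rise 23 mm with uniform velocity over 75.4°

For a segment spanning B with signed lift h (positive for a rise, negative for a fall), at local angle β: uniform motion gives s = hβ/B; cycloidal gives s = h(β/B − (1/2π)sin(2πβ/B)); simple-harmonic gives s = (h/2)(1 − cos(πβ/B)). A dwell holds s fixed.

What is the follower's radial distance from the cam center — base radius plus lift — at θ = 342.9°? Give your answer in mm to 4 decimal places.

seg 1 [0°–78.2°] uniform, h=9: full span → s += 9 → s = 9.0000
seg 2 [78.2°–284.6°] uniform, h=22: full span → s += 22 → s = 31.0000
seg 3 [284.6°–360°] uniform, h=23: θ=342.9° here. β=58.3, B=75.4. 23·58.3/75.4 = 17.7838 → s = 48.7838
radial distance = base radius + s = 18 + 48.7838 = 66.7838

66.7838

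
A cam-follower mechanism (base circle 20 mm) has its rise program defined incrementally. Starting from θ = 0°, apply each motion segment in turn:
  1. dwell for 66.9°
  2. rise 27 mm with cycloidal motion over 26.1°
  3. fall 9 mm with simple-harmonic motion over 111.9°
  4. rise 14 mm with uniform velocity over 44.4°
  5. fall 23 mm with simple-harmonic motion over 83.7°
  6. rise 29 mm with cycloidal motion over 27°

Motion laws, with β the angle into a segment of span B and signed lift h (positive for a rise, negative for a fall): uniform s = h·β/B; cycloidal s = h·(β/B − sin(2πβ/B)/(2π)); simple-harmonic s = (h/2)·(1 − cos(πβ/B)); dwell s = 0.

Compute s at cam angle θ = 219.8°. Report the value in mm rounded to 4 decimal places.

seg 1 [0°–66.9°] dwell: s stays 0.0000
seg 2 [66.9°–93°] cycloidal, h=27: full span → s += 27 → s = 27.0000
seg 3 [93°–204.9°] simple-harmonic, h=-9: full span → s += -9 → s = 18.0000
seg 4 [204.9°–249.3°] uniform, h=14: θ=219.8° here. β=14.9, B=44.4. 14·14.9/44.4 = 4.6982 → s = 22.6982

22.6982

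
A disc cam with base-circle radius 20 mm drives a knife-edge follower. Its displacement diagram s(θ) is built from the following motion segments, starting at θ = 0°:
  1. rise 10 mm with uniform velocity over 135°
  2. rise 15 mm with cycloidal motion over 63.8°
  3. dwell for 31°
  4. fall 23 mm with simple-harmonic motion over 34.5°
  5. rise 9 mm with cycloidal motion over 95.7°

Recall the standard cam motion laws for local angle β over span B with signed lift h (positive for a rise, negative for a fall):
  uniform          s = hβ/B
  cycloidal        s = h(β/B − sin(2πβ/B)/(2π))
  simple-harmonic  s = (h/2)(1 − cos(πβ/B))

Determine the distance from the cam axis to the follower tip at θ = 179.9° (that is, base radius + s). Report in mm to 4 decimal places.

seg 1 [0°–135°] uniform, h=10: full span → s += 10 → s = 10.0000
seg 2 [135°–198.8°] cycloidal, h=15: θ=179.9° here. β=44.9, B=63.8. 15·(0.7038 − sin(2π·0.7038)/(2π)) = 12.8437 → s = 22.8437
radial distance = base radius + s = 20 + 22.8437 = 42.8437

42.8437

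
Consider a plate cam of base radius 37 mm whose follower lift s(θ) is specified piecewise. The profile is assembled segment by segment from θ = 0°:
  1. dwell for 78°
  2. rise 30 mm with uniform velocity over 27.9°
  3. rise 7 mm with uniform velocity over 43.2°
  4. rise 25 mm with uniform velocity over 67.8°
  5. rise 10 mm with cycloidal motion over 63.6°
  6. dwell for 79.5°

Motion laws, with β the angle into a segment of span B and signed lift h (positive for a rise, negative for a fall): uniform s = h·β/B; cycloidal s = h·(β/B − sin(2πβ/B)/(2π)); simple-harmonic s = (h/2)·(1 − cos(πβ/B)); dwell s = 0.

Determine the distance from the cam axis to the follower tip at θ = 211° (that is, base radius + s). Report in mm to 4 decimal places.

seg 1 [0°–78°] dwell: s stays 0.0000
seg 2 [78°–105.9°] uniform, h=30: full span → s += 30 → s = 30.0000
seg 3 [105.9°–149.1°] uniform, h=7: full span → s += 7 → s = 37.0000
seg 4 [149.1°–216.9°] uniform, h=25: θ=211° here. β=61.9, B=67.8. 25·61.9/67.8 = 22.8245 → s = 59.8245
radial distance = base radius + s = 37 + 59.8245 = 96.8245

96.8245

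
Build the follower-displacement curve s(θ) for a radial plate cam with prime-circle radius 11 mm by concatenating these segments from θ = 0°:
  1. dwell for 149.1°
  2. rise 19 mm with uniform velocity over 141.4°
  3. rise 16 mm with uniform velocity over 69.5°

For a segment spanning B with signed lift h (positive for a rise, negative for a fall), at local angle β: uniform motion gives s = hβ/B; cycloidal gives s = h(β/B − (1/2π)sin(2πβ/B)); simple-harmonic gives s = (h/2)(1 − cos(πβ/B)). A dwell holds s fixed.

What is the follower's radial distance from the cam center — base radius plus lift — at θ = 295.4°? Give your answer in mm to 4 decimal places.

seg 1 [0°–149.1°] dwell: s stays 0.0000
seg 2 [149.1°–290.5°] uniform, h=19: full span → s += 19 → s = 19.0000
seg 3 [290.5°–360°] uniform, h=16: θ=295.4° here. β=4.9, B=69.5. 16·4.9/69.5 = 1.1281 → s = 20.1281
radial distance = base radius + s = 11 + 20.1281 = 31.1281

31.1281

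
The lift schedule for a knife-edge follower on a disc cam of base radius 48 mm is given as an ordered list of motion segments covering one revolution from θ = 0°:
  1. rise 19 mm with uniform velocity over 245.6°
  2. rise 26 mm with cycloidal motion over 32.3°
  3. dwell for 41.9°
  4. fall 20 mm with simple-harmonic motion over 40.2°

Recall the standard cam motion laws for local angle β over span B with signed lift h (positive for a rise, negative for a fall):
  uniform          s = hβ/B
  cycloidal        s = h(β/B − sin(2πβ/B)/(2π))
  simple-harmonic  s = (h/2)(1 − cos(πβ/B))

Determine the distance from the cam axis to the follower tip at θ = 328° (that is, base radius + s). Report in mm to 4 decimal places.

seg 1 [0°–245.6°] uniform, h=19: full span → s += 19 → s = 19.0000
seg 2 [245.6°–277.9°] cycloidal, h=26: full span → s += 26 → s = 45.0000
seg 3 [277.9°–319.8°] dwell: s stays 45.0000
seg 4 [319.8°–360°] simple-harmonic, h=-20: θ=328° here. β=8.2, B=40.2. -20/2·(1 − cos(π·0.2040)) = -1.9840 → s = 43.0160
radial distance = base radius + s = 48 + 43.0160 = 91.0160

91.0160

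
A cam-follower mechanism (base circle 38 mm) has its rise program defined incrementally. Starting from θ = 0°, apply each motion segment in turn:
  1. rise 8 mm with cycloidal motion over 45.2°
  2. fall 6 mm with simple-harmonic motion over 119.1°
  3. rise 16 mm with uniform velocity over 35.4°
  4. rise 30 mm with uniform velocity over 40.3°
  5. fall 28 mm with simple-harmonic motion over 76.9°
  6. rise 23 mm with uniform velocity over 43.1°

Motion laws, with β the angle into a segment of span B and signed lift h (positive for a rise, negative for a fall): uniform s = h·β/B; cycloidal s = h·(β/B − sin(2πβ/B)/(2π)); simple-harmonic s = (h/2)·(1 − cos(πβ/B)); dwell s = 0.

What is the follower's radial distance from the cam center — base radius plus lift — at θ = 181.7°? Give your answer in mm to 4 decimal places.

seg 1 [0°–45.2°] cycloidal, h=8: full span → s += 8 → s = 8.0000
seg 2 [45.2°–164.3°] simple-harmonic, h=-6: full span → s += -6 → s = 2.0000
seg 3 [164.3°–199.7°] uniform, h=16: θ=181.7° here. β=17.4, B=35.4. 16·17.4/35.4 = 7.8644 → s = 9.8644
radial distance = base radius + s = 38 + 9.8644 = 47.8644

47.8644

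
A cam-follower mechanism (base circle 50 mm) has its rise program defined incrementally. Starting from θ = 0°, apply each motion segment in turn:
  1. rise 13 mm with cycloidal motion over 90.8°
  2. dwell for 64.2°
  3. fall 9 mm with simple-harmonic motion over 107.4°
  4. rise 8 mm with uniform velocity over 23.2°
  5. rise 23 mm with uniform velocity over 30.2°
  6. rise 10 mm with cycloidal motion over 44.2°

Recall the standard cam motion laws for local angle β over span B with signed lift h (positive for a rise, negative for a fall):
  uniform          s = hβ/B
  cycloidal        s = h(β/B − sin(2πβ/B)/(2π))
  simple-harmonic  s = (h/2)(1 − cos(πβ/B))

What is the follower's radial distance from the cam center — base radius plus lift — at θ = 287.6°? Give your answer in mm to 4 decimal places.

seg 1 [0°–90.8°] cycloidal, h=13: full span → s += 13 → s = 13.0000
seg 2 [90.8°–155°] dwell: s stays 13.0000
seg 3 [155°–262.4°] simple-harmonic, h=-9: full span → s += -9 → s = 4.0000
seg 4 [262.4°–285.6°] uniform, h=8: full span → s += 8 → s = 12.0000
seg 5 [285.6°–315.8°] uniform, h=23: θ=287.6° here. β=2, B=30.2. 23·2/30.2 = 1.5232 → s = 13.5232
radial distance = base radius + s = 50 + 13.5232 = 63.5232

63.5232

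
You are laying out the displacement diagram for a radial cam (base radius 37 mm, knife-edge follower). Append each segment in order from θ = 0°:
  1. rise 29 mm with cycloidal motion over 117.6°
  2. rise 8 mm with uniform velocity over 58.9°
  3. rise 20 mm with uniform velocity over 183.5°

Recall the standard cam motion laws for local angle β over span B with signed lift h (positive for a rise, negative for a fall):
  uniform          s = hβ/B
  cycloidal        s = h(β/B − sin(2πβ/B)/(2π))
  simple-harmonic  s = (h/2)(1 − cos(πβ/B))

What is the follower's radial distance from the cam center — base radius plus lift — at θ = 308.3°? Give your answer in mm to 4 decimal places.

seg 1 [0°–117.6°] cycloidal, h=29: full span → s += 29 → s = 29.0000
seg 2 [117.6°–176.5°] uniform, h=8: full span → s += 8 → s = 37.0000
seg 3 [176.5°–360°] uniform, h=20: θ=308.3° here. β=131.8, B=183.5. 20·131.8/183.5 = 14.3651 → s = 51.3651
radial distance = base radius + s = 37 + 51.3651 = 88.3651

88.3651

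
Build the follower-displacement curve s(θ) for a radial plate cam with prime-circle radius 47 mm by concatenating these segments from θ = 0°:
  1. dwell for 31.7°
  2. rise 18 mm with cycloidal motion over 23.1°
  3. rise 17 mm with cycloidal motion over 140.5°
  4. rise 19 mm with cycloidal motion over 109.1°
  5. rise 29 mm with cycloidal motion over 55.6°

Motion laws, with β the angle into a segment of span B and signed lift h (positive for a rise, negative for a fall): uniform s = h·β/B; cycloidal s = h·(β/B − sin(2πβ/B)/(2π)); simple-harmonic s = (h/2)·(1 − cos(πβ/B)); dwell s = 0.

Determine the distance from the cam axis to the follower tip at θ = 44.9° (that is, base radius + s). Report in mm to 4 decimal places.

seg 1 [0°–31.7°] dwell: s stays 0.0000
seg 2 [31.7°–54.8°] cycloidal, h=18: θ=44.9° here. β=13.2, B=23.1. 18·(0.5714 − sin(2π·0.5714)/(2π)) = 11.5287 → s = 11.5287
radial distance = base radius + s = 47 + 11.5287 = 58.5287

58.5287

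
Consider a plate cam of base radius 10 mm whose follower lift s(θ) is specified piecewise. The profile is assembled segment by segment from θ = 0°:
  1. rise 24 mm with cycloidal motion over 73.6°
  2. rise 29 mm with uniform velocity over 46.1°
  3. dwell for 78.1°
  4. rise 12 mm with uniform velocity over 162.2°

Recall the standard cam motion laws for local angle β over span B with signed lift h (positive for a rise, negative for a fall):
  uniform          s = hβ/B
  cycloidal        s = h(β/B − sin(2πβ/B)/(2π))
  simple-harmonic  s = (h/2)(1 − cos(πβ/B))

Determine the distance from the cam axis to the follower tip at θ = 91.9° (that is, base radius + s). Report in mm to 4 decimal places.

seg 1 [0°–73.6°] cycloidal, h=24: full span → s += 24 → s = 24.0000
seg 2 [73.6°–119.7°] uniform, h=29: θ=91.9° here. β=18.3, B=46.1. 29·18.3/46.1 = 11.5119 → s = 35.5119
radial distance = base radius + s = 10 + 35.5119 = 45.5119

45.5119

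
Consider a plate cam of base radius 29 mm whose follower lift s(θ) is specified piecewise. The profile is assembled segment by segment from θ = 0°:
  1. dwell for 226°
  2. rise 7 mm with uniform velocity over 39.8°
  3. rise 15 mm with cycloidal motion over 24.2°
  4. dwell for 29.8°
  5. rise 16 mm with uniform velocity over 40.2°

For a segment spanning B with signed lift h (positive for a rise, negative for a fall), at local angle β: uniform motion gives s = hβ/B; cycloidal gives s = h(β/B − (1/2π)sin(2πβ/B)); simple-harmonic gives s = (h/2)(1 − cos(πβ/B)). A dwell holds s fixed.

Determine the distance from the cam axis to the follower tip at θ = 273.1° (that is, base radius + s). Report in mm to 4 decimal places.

seg 1 [0°–226°] dwell: s stays 0.0000
seg 2 [226°–265.8°] uniform, h=7: full span → s += 7 → s = 7.0000
seg 3 [265.8°–290°] cycloidal, h=15: θ=273.1° here. β=7.3, B=24.2. 15·(0.3017 − sin(2π·0.3017)/(2π)) = 2.2621 → s = 9.2621
radial distance = base radius + s = 29 + 9.2621 = 38.2621

38.2621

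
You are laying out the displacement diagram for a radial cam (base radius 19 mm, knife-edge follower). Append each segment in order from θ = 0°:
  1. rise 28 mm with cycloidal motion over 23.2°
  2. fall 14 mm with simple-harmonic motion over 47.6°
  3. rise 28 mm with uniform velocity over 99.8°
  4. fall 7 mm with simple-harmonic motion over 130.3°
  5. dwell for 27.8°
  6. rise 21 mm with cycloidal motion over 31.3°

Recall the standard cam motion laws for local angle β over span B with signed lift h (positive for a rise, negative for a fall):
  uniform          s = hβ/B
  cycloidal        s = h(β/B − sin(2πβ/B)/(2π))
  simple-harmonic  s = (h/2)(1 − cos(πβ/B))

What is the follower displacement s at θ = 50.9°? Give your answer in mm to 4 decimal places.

seg 1 [0°–23.2°] cycloidal, h=28: full span → s += 28 → s = 28.0000
seg 2 [23.2°–70.8°] simple-harmonic, h=-14: θ=50.9° here. β=27.7, B=47.6. -14/2·(1 − cos(π·0.5819)) = -8.7820 → s = 19.2180

19.2180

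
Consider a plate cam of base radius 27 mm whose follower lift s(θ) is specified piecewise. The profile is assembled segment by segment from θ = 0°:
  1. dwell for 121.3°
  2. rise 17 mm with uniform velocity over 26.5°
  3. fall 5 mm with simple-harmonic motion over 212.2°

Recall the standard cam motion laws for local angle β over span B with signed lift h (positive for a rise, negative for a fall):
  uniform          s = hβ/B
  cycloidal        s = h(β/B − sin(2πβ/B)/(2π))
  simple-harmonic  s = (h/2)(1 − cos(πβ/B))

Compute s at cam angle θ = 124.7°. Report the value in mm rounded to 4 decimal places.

seg 1 [0°–121.3°] dwell: s stays 0.0000
seg 2 [121.3°–147.8°] uniform, h=17: θ=124.7° here. β=3.4, B=26.5. 17·3.4/26.5 = 2.1811 → s = 2.1811

2.1811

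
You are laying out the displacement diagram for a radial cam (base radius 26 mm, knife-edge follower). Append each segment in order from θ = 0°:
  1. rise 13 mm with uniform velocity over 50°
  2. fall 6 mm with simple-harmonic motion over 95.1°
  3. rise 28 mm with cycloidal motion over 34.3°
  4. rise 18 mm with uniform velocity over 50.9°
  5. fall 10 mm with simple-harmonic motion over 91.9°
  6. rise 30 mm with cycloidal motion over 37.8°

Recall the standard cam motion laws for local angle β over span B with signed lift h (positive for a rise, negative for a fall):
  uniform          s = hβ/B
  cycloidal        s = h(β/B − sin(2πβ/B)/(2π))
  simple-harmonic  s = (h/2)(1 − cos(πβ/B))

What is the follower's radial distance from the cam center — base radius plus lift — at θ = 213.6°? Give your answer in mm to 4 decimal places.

seg 1 [0°–50°] uniform, h=13: full span → s += 13 → s = 13.0000
seg 2 [50°–145.1°] simple-harmonic, h=-6: full span → s += -6 → s = 7.0000
seg 3 [145.1°–179.4°] cycloidal, h=28: full span → s += 28 → s = 35.0000
seg 4 [179.4°–230.3°] uniform, h=18: θ=213.6° here. β=34.2, B=50.9. 18·34.2/50.9 = 12.0943 → s = 47.0943
radial distance = base radius + s = 26 + 47.0943 = 73.0943

73.0943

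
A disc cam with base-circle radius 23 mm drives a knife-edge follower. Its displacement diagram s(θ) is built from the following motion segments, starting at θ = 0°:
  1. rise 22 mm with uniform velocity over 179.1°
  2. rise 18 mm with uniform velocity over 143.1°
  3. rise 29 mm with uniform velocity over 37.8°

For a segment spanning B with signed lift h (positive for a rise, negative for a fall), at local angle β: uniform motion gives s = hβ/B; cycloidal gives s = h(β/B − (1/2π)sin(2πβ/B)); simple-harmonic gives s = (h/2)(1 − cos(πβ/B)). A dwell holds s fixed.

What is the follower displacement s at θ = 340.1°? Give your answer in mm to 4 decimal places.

seg 1 [0°–179.1°] uniform, h=22: full span → s += 22 → s = 22.0000
seg 2 [179.1°–322.2°] uniform, h=18: full span → s += 18 → s = 40.0000
seg 3 [322.2°–360°] uniform, h=29: θ=340.1° here. β=17.9, B=37.8. 29·17.9/37.8 = 13.7328 → s = 53.7328

53.7328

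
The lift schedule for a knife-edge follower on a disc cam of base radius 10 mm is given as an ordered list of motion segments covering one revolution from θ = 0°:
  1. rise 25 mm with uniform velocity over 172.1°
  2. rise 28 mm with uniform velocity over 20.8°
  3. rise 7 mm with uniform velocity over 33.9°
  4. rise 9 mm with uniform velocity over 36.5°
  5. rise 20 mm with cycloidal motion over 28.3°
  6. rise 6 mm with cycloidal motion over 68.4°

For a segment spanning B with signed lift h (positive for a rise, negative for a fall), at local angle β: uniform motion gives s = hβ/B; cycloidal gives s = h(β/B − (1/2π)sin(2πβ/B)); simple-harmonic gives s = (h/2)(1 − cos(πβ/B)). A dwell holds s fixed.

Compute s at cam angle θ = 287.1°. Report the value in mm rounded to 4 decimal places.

seg 1 [0°–172.1°] uniform, h=25: full span → s += 25 → s = 25.0000
seg 2 [172.1°–192.9°] uniform, h=28: full span → s += 28 → s = 53.0000
seg 3 [192.9°–226.8°] uniform, h=7: full span → s += 7 → s = 60.0000
seg 4 [226.8°–263.3°] uniform, h=9: full span → s += 9 → s = 69.0000
seg 5 [263.3°–291.6°] cycloidal, h=20: θ=287.1° here. β=23.8, B=28.3. 20·(0.8410 − sin(2π·0.8410)/(2π)) = 19.4967 → s = 88.4967

88.4967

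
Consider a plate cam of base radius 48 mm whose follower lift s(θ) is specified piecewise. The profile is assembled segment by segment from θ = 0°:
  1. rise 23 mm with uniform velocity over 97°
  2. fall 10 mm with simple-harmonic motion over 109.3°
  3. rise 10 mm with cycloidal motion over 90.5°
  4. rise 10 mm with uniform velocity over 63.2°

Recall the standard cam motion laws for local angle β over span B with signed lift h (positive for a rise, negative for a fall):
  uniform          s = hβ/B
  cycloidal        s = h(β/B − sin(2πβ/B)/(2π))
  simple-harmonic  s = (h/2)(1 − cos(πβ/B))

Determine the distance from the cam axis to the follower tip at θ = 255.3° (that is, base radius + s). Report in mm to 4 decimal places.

seg 1 [0°–97°] uniform, h=23: full span → s += 23 → s = 23.0000
seg 2 [97°–206.3°] simple-harmonic, h=-10: full span → s += -10 → s = 13.0000
seg 3 [206.3°–296.8°] cycloidal, h=10: θ=255.3° here. β=49, B=90.5. 10·(0.5414 − sin(2π·0.5414)/(2π)) = 5.8241 → s = 18.8241
radial distance = base radius + s = 48 + 18.8241 = 66.8241

66.8241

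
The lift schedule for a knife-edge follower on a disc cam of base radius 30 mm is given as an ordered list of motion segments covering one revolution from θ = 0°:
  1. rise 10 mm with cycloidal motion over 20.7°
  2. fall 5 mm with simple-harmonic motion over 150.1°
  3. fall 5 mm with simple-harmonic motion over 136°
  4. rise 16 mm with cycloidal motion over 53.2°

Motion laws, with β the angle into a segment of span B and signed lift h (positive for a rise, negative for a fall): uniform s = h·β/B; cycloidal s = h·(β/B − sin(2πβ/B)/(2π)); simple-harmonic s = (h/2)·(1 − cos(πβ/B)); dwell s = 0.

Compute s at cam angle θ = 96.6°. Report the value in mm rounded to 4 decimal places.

seg 1 [0°–20.7°] cycloidal, h=10: full span → s += 10 → s = 10.0000
seg 2 [20.7°–170.8°] simple-harmonic, h=-5: θ=96.6° here. β=75.9, B=150.1. -5/2·(1 − cos(π·0.5057)) = -2.5445 → s = 7.4555

7.4555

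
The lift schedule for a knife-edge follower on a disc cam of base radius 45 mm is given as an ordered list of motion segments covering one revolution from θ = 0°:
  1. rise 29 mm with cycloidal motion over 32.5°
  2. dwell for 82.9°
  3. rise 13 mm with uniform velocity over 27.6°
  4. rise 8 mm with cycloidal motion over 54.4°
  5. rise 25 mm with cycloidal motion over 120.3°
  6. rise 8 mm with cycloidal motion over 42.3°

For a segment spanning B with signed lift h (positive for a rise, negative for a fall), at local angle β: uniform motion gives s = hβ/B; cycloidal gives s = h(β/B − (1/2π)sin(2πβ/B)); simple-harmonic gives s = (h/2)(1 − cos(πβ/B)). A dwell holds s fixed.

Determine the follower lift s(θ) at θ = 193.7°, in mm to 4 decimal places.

seg 1 [0°–32.5°] cycloidal, h=29: full span → s += 29 → s = 29.0000
seg 2 [32.5°–115.4°] dwell: s stays 29.0000
seg 3 [115.4°–143°] uniform, h=13: full span → s += 13 → s = 42.0000
seg 4 [143°–197.4°] cycloidal, h=8: θ=193.7° here. β=50.7, B=54.4. 8·(0.9320 − sin(2π·0.9320)/(2π)) = 7.9836 → s = 49.9836

49.9836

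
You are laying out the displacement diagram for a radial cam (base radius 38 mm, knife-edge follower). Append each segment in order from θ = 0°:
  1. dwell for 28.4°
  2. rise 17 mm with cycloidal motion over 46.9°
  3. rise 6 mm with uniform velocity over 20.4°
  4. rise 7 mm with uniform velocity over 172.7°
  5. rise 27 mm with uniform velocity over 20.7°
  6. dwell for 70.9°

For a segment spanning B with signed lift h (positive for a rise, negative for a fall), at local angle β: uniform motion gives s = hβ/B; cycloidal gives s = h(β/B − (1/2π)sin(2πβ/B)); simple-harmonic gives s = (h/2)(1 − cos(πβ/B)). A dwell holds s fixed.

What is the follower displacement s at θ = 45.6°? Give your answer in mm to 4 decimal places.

seg 1 [0°–28.4°] dwell: s stays 0.0000
seg 2 [28.4°–75.3°] cycloidal, h=17: θ=45.6° here. β=17.2, B=46.9. 17·(0.3667 − sin(2π·0.3667)/(2π)) = 4.2247 → s = 4.2247

4.2247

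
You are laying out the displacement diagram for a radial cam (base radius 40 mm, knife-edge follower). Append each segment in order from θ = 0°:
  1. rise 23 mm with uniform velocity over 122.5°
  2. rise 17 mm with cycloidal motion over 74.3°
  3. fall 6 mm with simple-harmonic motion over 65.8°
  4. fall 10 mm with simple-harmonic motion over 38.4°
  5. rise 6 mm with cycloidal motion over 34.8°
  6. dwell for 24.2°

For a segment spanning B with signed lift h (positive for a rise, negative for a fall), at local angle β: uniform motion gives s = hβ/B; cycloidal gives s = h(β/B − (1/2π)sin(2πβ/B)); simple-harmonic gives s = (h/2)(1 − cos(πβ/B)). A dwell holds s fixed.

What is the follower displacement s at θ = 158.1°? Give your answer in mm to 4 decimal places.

seg 1 [0°–122.5°] uniform, h=23: full span → s += 23 → s = 23.0000
seg 2 [122.5°–196.8°] cycloidal, h=17: θ=158.1° here. β=35.6, B=74.3. 17·(0.4791 − sin(2π·0.4791)/(2π)) = 7.7917 → s = 30.7917

30.7917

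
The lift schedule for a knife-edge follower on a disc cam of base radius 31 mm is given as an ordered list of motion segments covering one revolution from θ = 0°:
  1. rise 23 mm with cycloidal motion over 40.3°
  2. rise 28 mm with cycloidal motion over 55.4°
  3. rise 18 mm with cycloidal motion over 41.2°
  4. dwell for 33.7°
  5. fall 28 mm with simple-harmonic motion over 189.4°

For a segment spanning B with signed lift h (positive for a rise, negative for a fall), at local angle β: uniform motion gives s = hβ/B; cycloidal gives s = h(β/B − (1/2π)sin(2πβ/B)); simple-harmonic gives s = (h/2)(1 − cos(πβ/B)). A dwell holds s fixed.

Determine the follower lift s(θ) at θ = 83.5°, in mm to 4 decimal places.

seg 1 [0°–40.3°] cycloidal, h=23: full span → s += 23 → s = 23.0000
seg 2 [40.3°–95.7°] cycloidal, h=28: θ=83.5° here. β=43.2, B=55.4. 28·(0.7798 − sin(2π·0.7798)/(2π)) = 26.2125 → s = 49.2125

49.2125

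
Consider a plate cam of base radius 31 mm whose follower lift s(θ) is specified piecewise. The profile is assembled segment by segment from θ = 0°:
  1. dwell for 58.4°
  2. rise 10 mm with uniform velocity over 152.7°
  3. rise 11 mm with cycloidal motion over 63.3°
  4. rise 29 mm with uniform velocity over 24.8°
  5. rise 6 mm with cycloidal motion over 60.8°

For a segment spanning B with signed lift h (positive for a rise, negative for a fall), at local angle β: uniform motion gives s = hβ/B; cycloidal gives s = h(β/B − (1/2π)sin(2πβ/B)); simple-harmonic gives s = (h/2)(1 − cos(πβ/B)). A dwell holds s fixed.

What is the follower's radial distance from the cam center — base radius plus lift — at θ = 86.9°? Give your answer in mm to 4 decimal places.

seg 1 [0°–58.4°] dwell: s stays 0.0000
seg 2 [58.4°–211.1°] uniform, h=10: θ=86.9° here. β=28.5, B=152.7. 10·28.5/152.7 = 1.8664 → s = 1.8664
radial distance = base radius + s = 31 + 1.8664 = 32.8664

32.8664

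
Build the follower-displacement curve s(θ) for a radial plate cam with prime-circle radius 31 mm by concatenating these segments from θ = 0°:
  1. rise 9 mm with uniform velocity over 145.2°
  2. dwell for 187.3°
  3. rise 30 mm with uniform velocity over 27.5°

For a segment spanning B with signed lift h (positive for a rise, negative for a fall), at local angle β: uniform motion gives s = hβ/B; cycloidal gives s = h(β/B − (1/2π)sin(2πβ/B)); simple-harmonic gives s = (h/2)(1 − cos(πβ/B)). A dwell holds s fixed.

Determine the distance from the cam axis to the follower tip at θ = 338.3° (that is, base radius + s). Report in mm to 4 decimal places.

seg 1 [0°–145.2°] uniform, h=9: full span → s += 9 → s = 9.0000
seg 2 [145.2°–332.5°] dwell: s stays 9.0000
seg 3 [332.5°–360°] uniform, h=30: θ=338.3° here. β=5.8, B=27.5. 30·5.8/27.5 = 6.3273 → s = 15.3273
radial distance = base radius + s = 31 + 15.3273 = 46.3273

46.3273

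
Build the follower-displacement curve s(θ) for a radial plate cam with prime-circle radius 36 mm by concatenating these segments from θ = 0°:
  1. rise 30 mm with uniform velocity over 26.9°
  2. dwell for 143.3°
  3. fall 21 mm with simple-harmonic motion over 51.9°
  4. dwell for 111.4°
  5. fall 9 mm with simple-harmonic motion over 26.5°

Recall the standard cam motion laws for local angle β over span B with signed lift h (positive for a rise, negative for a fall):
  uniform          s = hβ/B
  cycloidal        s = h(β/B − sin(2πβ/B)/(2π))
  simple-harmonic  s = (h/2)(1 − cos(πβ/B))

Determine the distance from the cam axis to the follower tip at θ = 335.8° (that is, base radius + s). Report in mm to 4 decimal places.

seg 1 [0°–26.9°] uniform, h=30: full span → s += 30 → s = 30.0000
seg 2 [26.9°–170.2°] dwell: s stays 30.0000
seg 3 [170.2°–222.1°] simple-harmonic, h=-21: full span → s += -21 → s = 9.0000
seg 4 [222.1°–333.5°] dwell: s stays 9.0000
seg 5 [333.5°–360°] simple-harmonic, h=-9: θ=335.8° here. β=2.3, B=26.5. -9/2·(1 − cos(π·0.0868)) = -0.1662 → s = 8.8338
radial distance = base radius + s = 36 + 8.8338 = 44.8338

44.8338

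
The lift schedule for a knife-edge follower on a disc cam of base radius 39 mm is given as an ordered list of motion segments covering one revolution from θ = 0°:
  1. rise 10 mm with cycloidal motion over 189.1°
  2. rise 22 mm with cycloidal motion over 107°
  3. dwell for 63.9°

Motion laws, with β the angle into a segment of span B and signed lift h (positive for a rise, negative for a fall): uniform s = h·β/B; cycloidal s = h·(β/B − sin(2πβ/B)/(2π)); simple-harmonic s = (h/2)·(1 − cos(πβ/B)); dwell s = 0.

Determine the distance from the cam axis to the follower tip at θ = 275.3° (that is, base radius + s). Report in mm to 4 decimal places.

seg 1 [0°–189.1°] cycloidal, h=10: full span → s += 10 → s = 10.0000
seg 2 [189.1°–296.1°] cycloidal, h=22: θ=275.3° here. β=86.2, B=107. 22·(0.8056 − sin(2π·0.8056)/(2π)) = 21.0132 → s = 31.0132
radial distance = base radius + s = 39 + 31.0132 = 70.0132

70.0132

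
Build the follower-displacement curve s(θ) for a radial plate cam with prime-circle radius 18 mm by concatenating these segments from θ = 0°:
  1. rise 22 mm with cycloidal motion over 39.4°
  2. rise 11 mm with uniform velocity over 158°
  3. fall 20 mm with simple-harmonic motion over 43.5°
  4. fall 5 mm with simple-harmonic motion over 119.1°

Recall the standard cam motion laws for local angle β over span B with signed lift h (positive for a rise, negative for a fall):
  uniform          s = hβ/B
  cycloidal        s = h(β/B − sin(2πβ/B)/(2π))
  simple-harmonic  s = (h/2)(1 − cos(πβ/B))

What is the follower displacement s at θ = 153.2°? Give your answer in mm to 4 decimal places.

seg 1 [0°–39.4°] cycloidal, h=22: full span → s += 22 → s = 22.0000
seg 2 [39.4°–197.4°] uniform, h=11: θ=153.2° here. β=113.8, B=158. 11·113.8/158 = 7.9228 → s = 29.9228

29.9228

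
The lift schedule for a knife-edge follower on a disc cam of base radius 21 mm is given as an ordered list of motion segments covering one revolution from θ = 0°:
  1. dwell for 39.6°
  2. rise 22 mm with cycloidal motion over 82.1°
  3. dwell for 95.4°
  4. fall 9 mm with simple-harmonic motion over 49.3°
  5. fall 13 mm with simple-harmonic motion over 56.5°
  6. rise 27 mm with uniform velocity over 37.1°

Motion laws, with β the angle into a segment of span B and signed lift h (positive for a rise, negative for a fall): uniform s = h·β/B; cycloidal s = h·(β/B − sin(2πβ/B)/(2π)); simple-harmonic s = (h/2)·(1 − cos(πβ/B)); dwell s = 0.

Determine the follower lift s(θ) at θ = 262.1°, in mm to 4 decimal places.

seg 1 [0°–39.6°] dwell: s stays 0.0000
seg 2 [39.6°–121.7°] cycloidal, h=22: full span → s += 22 → s = 22.0000
seg 3 [121.7°–217.1°] dwell: s stays 22.0000
seg 4 [217.1°–266.4°] simple-harmonic, h=-9: θ=262.1° here. β=45, B=49.3. -9/2·(1 − cos(π·0.9128)) = -8.8321 → s = 13.1679

13.1679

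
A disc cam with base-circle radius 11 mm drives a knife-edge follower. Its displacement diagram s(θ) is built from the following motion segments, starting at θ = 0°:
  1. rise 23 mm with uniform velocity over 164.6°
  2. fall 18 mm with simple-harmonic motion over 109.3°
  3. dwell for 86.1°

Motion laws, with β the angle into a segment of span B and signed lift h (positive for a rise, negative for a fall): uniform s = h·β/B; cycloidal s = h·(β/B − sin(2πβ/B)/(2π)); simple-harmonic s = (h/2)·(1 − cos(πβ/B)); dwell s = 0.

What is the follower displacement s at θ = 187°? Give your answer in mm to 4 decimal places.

seg 1 [0°–164.6°] uniform, h=23: full span → s += 23 → s = 23.0000
seg 2 [164.6°–273.9°] simple-harmonic, h=-18: θ=187° here. β=22.4, B=109.3. -18/2·(1 − cos(π·0.2049)) = -1.8018 → s = 21.1982

21.1982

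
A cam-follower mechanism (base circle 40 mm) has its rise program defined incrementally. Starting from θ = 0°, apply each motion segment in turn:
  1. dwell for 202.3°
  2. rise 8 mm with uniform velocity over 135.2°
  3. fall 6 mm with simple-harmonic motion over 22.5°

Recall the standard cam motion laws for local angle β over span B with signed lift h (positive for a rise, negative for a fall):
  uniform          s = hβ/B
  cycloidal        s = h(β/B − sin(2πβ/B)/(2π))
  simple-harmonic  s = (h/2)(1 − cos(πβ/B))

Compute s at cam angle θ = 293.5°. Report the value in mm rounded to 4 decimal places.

seg 1 [0°–202.3°] dwell: s stays 0.0000
seg 2 [202.3°–337.5°] uniform, h=8: θ=293.5° here. β=91.2, B=135.2. 8·91.2/135.2 = 5.3964 → s = 5.3964

5.3964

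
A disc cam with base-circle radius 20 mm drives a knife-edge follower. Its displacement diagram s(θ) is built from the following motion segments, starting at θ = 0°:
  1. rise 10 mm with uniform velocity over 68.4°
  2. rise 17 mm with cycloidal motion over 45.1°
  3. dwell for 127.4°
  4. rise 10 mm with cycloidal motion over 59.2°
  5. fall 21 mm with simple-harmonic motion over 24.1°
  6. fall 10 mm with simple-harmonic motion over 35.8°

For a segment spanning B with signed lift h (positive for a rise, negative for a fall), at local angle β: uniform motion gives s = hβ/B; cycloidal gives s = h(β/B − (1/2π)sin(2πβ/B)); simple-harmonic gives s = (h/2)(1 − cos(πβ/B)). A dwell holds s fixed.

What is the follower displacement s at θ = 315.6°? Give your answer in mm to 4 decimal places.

seg 1 [0°–68.4°] uniform, h=10: full span → s += 10 → s = 10.0000
seg 2 [68.4°–113.5°] cycloidal, h=17: full span → s += 17 → s = 27.0000
seg 3 [113.5°–240.9°] dwell: s stays 27.0000
seg 4 [240.9°–300.1°] cycloidal, h=10: full span → s += 10 → s = 37.0000
seg 5 [300.1°–324.2°] simple-harmonic, h=-21: θ=315.6° here. β=15.5, B=24.1. -21/2·(1 − cos(π·0.6432)) = -15.0646 → s = 21.9354

21.9354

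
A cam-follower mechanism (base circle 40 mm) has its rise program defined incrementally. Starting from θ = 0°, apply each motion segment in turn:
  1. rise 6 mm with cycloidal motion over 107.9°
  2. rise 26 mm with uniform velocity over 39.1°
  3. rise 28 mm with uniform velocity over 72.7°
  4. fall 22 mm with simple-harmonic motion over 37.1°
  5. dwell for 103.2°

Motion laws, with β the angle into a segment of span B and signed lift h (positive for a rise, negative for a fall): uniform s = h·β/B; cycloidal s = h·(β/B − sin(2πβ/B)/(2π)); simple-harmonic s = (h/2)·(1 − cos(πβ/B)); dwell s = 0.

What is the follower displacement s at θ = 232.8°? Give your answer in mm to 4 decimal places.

seg 1 [0°–107.9°] cycloidal, h=6: full span → s += 6 → s = 6.0000
seg 2 [107.9°–147°] uniform, h=26: full span → s += 26 → s = 32.0000
seg 3 [147°–219.7°] uniform, h=28: full span → s += 28 → s = 60.0000
seg 4 [219.7°–256.8°] simple-harmonic, h=-22: θ=232.8° here. β=13.1, B=37.1. -22/2·(1 − cos(π·0.3531)) = -6.1018 → s = 53.8982

53.8982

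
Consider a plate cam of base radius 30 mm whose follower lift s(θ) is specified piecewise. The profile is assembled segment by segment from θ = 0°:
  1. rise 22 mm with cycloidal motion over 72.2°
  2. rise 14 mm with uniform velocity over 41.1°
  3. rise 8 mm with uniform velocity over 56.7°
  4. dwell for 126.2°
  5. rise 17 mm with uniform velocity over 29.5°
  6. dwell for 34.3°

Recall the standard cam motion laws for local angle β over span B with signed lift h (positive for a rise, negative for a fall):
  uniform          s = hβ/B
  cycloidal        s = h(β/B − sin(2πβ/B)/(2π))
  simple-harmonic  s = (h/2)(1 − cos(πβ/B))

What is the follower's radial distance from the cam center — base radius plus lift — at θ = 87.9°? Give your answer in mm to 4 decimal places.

seg 1 [0°–72.2°] cycloidal, h=22: full span → s += 22 → s = 22.0000
seg 2 [72.2°–113.3°] uniform, h=14: θ=87.9° here. β=15.7, B=41.1. 14·15.7/41.1 = 5.3479 → s = 27.3479
radial distance = base radius + s = 30 + 27.3479 = 57.3479

57.3479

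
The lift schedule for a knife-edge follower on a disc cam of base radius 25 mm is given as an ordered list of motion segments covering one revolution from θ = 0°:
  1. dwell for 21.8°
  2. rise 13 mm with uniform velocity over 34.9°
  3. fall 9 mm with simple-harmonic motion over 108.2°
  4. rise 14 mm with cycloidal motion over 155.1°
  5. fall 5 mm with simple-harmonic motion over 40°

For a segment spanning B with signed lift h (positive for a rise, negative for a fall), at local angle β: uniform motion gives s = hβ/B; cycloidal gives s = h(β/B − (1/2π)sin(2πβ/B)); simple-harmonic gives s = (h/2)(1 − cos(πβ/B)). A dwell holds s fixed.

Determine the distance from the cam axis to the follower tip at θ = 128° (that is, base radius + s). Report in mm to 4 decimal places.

seg 1 [0°–21.8°] dwell: s stays 0.0000
seg 2 [21.8°–56.7°] uniform, h=13: full span → s += 13 → s = 13.0000
seg 3 [56.7°–164.9°] simple-harmonic, h=-9: θ=128° here. β=71.3, B=108.2. -9/2·(1 − cos(π·0.6590)) = -6.6551 → s = 6.3449
radial distance = base radius + s = 25 + 6.3449 = 31.3449

31.3449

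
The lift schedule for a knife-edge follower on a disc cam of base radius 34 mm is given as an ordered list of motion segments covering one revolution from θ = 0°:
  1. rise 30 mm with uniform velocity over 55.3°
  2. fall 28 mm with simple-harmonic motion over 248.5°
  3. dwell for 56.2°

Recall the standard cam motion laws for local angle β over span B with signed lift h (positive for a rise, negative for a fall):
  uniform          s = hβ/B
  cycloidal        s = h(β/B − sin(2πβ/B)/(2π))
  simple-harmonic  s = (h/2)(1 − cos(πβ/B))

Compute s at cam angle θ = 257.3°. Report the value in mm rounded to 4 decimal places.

seg 1 [0°–55.3°] uniform, h=30: full span → s += 30 → s = 30.0000
seg 2 [55.3°–303.8°] simple-harmonic, h=-28: θ=257.3° here. β=202, B=248.5. -28/2·(1 − cos(π·0.8129)) = -25.6498 → s = 4.3502

4.3502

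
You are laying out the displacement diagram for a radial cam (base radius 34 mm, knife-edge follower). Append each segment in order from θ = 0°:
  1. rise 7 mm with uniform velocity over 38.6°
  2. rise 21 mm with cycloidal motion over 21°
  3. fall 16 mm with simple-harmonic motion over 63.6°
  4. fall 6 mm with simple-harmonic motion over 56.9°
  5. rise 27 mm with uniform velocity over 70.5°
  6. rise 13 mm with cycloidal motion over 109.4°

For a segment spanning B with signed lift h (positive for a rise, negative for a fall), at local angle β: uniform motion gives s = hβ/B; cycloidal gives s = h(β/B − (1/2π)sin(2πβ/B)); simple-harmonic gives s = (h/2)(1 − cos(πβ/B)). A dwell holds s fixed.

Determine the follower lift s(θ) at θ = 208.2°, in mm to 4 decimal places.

seg 1 [0°–38.6°] uniform, h=7: full span → s += 7 → s = 7.0000
seg 2 [38.6°–59.6°] cycloidal, h=21: full span → s += 21 → s = 28.0000
seg 3 [59.6°–123.2°] simple-harmonic, h=-16: full span → s += -16 → s = 12.0000
seg 4 [123.2°–180.1°] simple-harmonic, h=-6: full span → s += -6 → s = 6.0000
seg 5 [180.1°–250.6°] uniform, h=27: θ=208.2° here. β=28.1, B=70.5. 27·28.1/70.5 = 10.7617 → s = 16.7617

16.7617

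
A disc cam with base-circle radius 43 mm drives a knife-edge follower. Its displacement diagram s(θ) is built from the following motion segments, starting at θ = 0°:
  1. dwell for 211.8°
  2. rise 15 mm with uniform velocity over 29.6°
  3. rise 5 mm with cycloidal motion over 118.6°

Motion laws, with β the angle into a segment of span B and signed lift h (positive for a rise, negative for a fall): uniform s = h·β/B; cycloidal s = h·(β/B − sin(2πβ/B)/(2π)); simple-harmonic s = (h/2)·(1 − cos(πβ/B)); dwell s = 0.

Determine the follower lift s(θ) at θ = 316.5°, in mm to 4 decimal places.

seg 1 [0°–211.8°] dwell: s stays 0.0000
seg 2 [211.8°–241.4°] uniform, h=15: full span → s += 15 → s = 15.0000
seg 3 [241.4°–360°] cycloidal, h=5: θ=316.5° here. β=75.1, B=118.6. 5·(0.6332 − sin(2π·0.6332)/(2π)) = 3.7571 → s = 18.7571

18.7571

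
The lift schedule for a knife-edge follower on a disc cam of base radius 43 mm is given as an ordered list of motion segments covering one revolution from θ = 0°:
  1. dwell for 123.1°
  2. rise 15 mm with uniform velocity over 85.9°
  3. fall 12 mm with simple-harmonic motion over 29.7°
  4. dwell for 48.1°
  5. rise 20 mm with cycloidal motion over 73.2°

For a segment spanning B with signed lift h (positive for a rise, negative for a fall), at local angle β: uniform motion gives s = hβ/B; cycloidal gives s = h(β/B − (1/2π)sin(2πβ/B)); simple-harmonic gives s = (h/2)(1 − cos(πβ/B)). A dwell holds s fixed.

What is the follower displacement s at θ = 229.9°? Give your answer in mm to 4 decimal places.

seg 1 [0°–123.1°] dwell: s stays 0.0000
seg 2 [123.1°–209°] uniform, h=15: full span → s += 15 → s = 15.0000
seg 3 [209°–238.7°] simple-harmonic, h=-12: θ=229.9° here. β=20.9, B=29.7. -12/2·(1 − cos(π·0.7037)) = -9.5830 → s = 5.4170

5.4170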